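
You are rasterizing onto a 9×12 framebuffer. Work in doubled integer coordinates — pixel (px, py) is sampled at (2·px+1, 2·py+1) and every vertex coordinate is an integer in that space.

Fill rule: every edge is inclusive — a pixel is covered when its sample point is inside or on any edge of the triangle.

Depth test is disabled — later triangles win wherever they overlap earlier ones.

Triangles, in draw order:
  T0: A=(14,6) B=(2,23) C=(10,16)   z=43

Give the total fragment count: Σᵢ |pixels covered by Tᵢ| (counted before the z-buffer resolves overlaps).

T0:
  2·area = 52  (B↔C swapped to make it positive)
  edge (14, 6)→(10, 16): d=(-4,10) inclusive
  edge (10, 16)→(2, 23): d=(-8,7) inclusive
  edge (2, 23)→(14, 6): d=(12,-17) inclusive
    (5,5)@(11, 11): e=[10,33,9] → █
    (6,5)@(13, 11): e=[-10,19,43] → ·
    (5,6)@(11, 13): e=[2,17,33] → █
    (6,6)@(13, 13): e=[-18,3,67] → ·
    (4,7)@(9, 15): e=[14,15,23] → █
    (5,7)@(11, 15): e=[-6,1,57] → ·
    (3,8)@(7, 17): e=[26,13,13] → █
    (4,8)@(9, 17): e=[6,-1,47] → ·
    (2,9)@(5, 19): e=[38,11,3] → █
    (3,9)@(7, 19): e=[18,-3,37] → ·
    (2,10)@(5, 21): e=[30,-5,27] → ·
  covered (5 px):
    · · · · · · · · ·
    · · · · · · · · ·
    · · · · · · · · ·
    · · · · · · · · ·
    · · · · · · · · ·
    · · · · · █ · · ·
    · · · · · █ · · ·
    · · · · █ · · · ·
    · · · █ · · · · ·
    · · █ · · · · · ·
    · · · · · · · · ·
    · · · · · · · · ·

Answer: 5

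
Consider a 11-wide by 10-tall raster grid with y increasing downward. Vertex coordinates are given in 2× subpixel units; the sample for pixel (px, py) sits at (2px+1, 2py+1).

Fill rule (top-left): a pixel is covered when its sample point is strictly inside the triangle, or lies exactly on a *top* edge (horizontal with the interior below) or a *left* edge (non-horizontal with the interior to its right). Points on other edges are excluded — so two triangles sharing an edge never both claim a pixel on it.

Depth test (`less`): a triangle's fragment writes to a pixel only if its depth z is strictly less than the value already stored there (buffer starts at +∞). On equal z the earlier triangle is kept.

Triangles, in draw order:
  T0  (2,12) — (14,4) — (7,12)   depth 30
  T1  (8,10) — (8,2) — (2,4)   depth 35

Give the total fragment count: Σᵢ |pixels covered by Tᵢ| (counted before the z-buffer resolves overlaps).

T0:
  2·area = 40
  edge (2, 12)→(14, 4): d=(12,-8) top-left  bias=+0
  edge (14, 4)→(7, 12): d=(-7,8) right/bottom  bias=-1
  edge (7, 12)→(2, 12): d=(-5,0) right/bottom  bias=-1
    (6,2)@(13, 5): e=[4,1,35] → █
    (7,2)@(15, 5): e=[20,-15,35] → ·
    (5,3)@(11, 7): e=[12,3,25] → █
    (6,3)@(13, 7): e=[28,-13,25] → ·
    (3,4)@(7, 9): e=[4,21,15] → █
    (4,4)@(9, 9): e=[20,5,15] → █
    (5,4)@(11, 9): e=[36,-11,15] → ·
    (2,5)@(5, 11): e=[12,23,5] → █
    (4,5)@(9, 11): e=[44,-9,5] → ·
    (2,6)@(5, 13): e=[36,9,-5] → ·
    (3,6)@(7, 13): e=[52,-7,-5] → ·
  covered (6 px):
    · · · · · · · · · · ·
    · · · · · · · · · · ·
    · · · · · · █ · · · ·
    · · · · · █ · · · · ·
    · · · █ █ · · · · · ·
    · · █ █ · · · · · · ·
    · · · · · · · · · · ·
    · · · · · · · · · · ·
    · · · · · · · · · · ·
    · · · · · · · · · · ·
T1:
  2·area = 48  (B↔C swapped to make it positive)
  edge (8, 10)→(2, 4): d=(-6,-6) top-left  bias=+0
  edge (2, 4)→(8, 2): d=(6,-2) top-left  bias=+0
  edge (8, 2)→(8, 10): d=(0,8) right/bottom  bias=-1
    (5,0)@(11, 1): e=[72,0,-24] → ·  [on edge]
    (0,1)@(1, 3): e=[0,-8,56] → ·  [on edge]
    (2,1)@(5, 3): e=[24,0,24] → █  [on edge]
    (3,1)@(7, 3): e=[36,4,8] → █
    (4,1)@(9, 3): e=[48,8,-8] → ·
    (1,2)@(3, 5): e=[0,8,40] → █  [on edge]
    (4,2)@(9, 5): e=[36,20,-8] → ·
    (1,3)@(3, 7): e=[-12,20,40] → ·
    (2,3)@(5, 7): e=[0,24,24] → █  [on edge]
    (4,3)@(9, 7): e=[24,32,-8] → ·
    (2,4)@(5, 9): e=[-12,36,24] → ·
    (3,4)@(7, 9): e=[0,40,8] → █  [on edge]
    (4,5)@(9, 11): e=[0,56,-8] → ·  [on edge]
    (5,6)@(11, 13): e=[0,72,-24] → ·  [on edge]
    (6,7)@(13, 15): e=[0,88,-40] → ·  [on edge]
    (7,8)@(15, 17): e=[0,104,-56] → ·  [on edge]
    (8,9)@(17, 19): e=[0,120,-72] → ·  [on edge]
  covered (8 px):
    · · · · · · · · · · ·
    · · █ █ · · · · · · ·
    · █ █ █ · · · · · · ·
    · · █ █ · · · · · · ·
    · · · █ · · · · · · ·
    · · · · · · · · · · ·
    · · · · · · · · · · ·
    · · · · · · · · · · ·
    · · · · · · · · · · ·
    · · · · · · · · · · ·

Final: 14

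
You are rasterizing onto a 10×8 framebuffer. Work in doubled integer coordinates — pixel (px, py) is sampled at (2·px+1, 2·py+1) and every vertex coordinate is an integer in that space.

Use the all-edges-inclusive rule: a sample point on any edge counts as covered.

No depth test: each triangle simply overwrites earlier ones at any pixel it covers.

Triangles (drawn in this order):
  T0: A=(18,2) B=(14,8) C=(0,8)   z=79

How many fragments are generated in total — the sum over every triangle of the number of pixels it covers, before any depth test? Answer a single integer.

T0:
  2·area = 84
  edge (18, 2)→(14, 8): d=(-4,6) inclusive
  edge (14, 8)→(0, 8): d=(-14,0) inclusive
  edge (0, 8)→(18, 2): d=(18,-6) inclusive
    (7,1)@(15, 3): e=[14,70,0] → █  [on edge]
    (8,1)@(17, 3): e=[2,70,12] → █
    (9,1)@(19, 3): e=[-10,70,24] → ·
    (4,2)@(9, 5): e=[42,42,0] → █  [on edge]
    (5,2)@(11, 5): e=[30,42,12] → █
    (6,2)@(13, 5): e=[18,42,24] → █
    (8,2)@(17, 5): e=[-6,42,48] → ·
    (1,3)@(3, 7): e=[70,14,0] → █  [on edge]
    (2,3)@(5, 7): e=[58,14,12] → █
    (3,3)@(7, 7): e=[46,14,24] → █
    (7,3)@(15, 7): e=[-2,14,72] → ·
    (1,4)@(3, 9): e=[62,-14,36] → ·
  covered (12 px):
    · · · · · · · · · ·
    · · · · · · · █ █ ·
    · · · · █ █ █ █ · ·
    · █ █ █ █ █ █ · · ·
    · · · · · · · · · ·
    · · · · · · · · · ·
    · · · · · · · · · ·
    · · · · · · · · · ·

Answer: 12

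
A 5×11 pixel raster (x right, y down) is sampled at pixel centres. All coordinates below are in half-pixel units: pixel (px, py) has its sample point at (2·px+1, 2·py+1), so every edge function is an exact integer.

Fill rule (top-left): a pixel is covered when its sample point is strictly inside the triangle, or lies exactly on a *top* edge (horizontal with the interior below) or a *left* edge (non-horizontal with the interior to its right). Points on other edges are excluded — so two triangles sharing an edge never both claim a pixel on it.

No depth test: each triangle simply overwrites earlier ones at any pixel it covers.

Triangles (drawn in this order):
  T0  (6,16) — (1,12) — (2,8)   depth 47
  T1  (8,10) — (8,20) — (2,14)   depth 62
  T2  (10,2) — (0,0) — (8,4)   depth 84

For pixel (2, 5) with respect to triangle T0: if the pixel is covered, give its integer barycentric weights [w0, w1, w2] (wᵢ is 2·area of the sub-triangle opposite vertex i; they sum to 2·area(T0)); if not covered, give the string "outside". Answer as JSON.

T0:
  2·area = 24
  edge (6, 16)→(1, 12): d=(-5,-4) top-left  bias=+0
  edge (1, 12)→(2, 8): d=(1,-4) top-left  bias=+0
  edge (2, 8)→(6, 16): d=(4,8) right/bottom  bias=-1
    (1,5)@(3, 11): e=[13,7,4] → #
    (2,5)@(5, 11): e=[21,15,-12] → ·
    (1,6)@(3, 13): e=[3,9,12] → #
    (2,6)@(5, 13): e=[11,17,-4] → ·
    (1,7)@(3, 15): e=[-7,11,20] → ·
    (2,7)@(5, 15): e=[1,19,4] → #
    (3,7)@(7, 15): e=[9,27,-12] → ·
    (2,8)@(5, 17): e=[-9,21,12] → ·
  covered (3 px):
    · · · · ·
    · · · · ·
    · · · · ·
    · · · · ·
    · · · · ·
    · # · · ·
    · # · · ·
    · · # · ·
    · · · · ·
    · · · · ·
    · · · · ·
T1:
  2·area = 60
  edge (8, 10)→(8, 20): d=(0,10) right/bottom  bias=-1
  edge (8, 20)→(2, 14): d=(-6,-6) top-left  bias=+0
  edge (2, 14)→(8, 10): d=(6,-4) top-left  bias=+0
    (3,5)@(7, 11): e=[10,48,2] → #
    (4,5)@(9, 11): e=[-10,60,10] → ·
    (0,6)@(1, 13): e=[70,0,-10] → ·  [on edge]
    (2,6)@(5, 13): e=[30,24,6] → #
    (4,6)@(9, 13): e=[-10,48,22] → ·
    (1,7)@(3, 15): e=[50,0,10] → #  [on edge]
    (4,7)@(9, 15): e=[-10,36,34] → ·
    (1,8)@(3, 17): e=[50,-12,22] → ·
    (2,8)@(5, 17): e=[30,0,30] → #  [on edge]
    (4,8)@(9, 17): e=[-10,24,46] → ·
    (2,9)@(5, 19): e=[30,-12,42] → ·
    (3,9)@(7, 19): e=[10,0,50] → #  [on edge]
    (4,10)@(9, 21): e=[-10,0,70] → ·  [on edge]
  covered (9 px):
    · · · · ·
    · · · · ·
    · · · · ·
    · · · · ·
    · · · · ·
    · · · # ·
    · · # # ·
    · # # # ·
    · · # # ·
    · · · # ·
    · · · · ·
T2:
  2·area = 24  (B↔C swapped to make it positive)
  edge (10, 2)→(8, 4): d=(-2,2) right/bottom  bias=-1
  edge (8, 4)→(0, 0): d=(-8,-4) top-left  bias=+0
  edge (0, 0)→(10, 2): d=(10,2) right/bottom  bias=-1
    (1,0)@(3, 1): e=[16,4,4] → #
    (2,0)@(5, 1): e=[12,12,0] → ·  [on edge]
    (1,1)@(3, 3): e=[12,-12,24] → ·
    (3,1)@(7, 3): e=[4,4,16] → #
    (4,1)@(9, 3): e=[0,12,12] → ·  [on edge]
    (3,2)@(7, 5): e=[0,-12,36] → ·  [on edge]
    (2,3)@(5, 7): e=[0,-36,60] → ·  [on edge]
    (1,4)@(3, 9): e=[0,-60,84] → ·  [on edge]
    (0,5)@(1, 11): e=[0,-84,108] → ·  [on edge]
  covered (2 px):
    · # · · ·
    · · · # ·
    · · · · ·
    · · · · ·
    · · · · ·
    · · · · ·
    · · · · ·
    · · · · ·
    · · · · ·
    · · · · ·
    · · · · ·

Final: "outside"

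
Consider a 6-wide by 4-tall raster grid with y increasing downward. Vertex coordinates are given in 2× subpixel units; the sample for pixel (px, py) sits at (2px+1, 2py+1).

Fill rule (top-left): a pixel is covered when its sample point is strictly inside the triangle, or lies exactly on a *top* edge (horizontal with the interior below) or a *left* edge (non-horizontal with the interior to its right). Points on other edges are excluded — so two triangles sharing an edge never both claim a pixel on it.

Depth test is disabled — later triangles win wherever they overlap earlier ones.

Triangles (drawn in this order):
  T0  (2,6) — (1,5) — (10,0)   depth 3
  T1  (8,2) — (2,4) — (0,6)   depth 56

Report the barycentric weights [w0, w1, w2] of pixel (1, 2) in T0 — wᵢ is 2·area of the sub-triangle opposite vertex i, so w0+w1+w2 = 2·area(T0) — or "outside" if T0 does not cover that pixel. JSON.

T0:
  2·area = 14
  edge (2, 6)→(1, 5): d=(-1,-1) top-left  bias=+0
  edge (1, 5)→(10, 0): d=(9,-5) top-left  bias=+0
  edge (10, 0)→(2, 6): d=(-8,6) right/bottom  bias=-1
    (2,1)@(5, 3): e=[6,2,6] → #
    (3,1)@(7, 3): e=[8,12,-6] → ·
    (0,2)@(1, 5): e=[0,0,14] → #  [on edge]
    (1,2)@(3, 5): e=[2,10,2] → #
    (2,2)@(5, 5): e=[4,20,-10] → ·
    (0,3)@(1, 7): e=[-2,18,-2] → ·
    (1,3)@(3, 7): e=[0,28,-14] → ·  [on edge]
  covered (3 px):
    · · · · · ·
    · · # · · ·
    # # · · · ·
    · · · · · ·
T1:
  2·area = 8  (B↔C swapped to make it positive)
  edge (8, 2)→(0, 6): d=(-8,4) right/bottom  bias=-1
  edge (0, 6)→(2, 4): d=(2,-2) top-left  bias=+0
  edge (2, 4)→(8, 2): d=(6,-2) top-left  bias=+0
    (2,0)@(5, 1): e=[20,0,-12] → ·  [on edge]
    (5,0)@(11, 1): e=[-4,12,0] → ·  [on edge]
    (1,1)@(3, 3): e=[12,0,-4] → ·  [on edge]
    (2,1)@(5, 3): e=[4,4,0] → #  [on edge]
    (3,1)@(7, 3): e=[-4,8,4] → ·
    (0,2)@(1, 5): e=[4,0,4] → #  [on edge]
    (1,2)@(3, 5): e=[-4,4,8] → ·
    (2,2)@(5, 5): e=[-12,8,12] → ·
    (0,3)@(1, 7): e=[-12,4,16] → ·
  covered (2 px):
    · · · · · ·
    · · # · · ·
    # · · · · ·
    · · · · · ·

Result: [10,2,2]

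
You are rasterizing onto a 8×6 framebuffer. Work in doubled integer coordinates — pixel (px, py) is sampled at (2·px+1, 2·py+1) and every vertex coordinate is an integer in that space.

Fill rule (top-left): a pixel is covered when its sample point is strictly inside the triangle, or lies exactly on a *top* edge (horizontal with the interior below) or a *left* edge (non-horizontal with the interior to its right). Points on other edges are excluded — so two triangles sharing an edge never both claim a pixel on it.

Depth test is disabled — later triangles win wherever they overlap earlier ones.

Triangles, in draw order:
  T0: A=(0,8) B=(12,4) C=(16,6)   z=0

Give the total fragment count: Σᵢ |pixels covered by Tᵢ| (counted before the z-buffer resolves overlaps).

T0:
  2·area = 40
  edge (0, 8)→(12, 4): d=(12,-4) top-left  bias=+0
  edge (12, 4)→(16, 6): d=(4,2) right/bottom  bias=-1
  edge (16, 6)→(0, 8): d=(-16,2) right/bottom  bias=-1
    (7,1)@(15, 3): e=[0,-10,50] → .  [on edge]
    (4,2)@(9, 5): e=[0,10,30] → X  [on edge]
    (5,2)@(11, 5): e=[8,6,26] → X
    (6,2)@(13, 5): e=[16,2,22] → X
    (7,2)@(15, 5): e=[24,-2,18] → .
    (1,3)@(3, 7): e=[0,30,10] → X  [on edge]
    (2,3)@(5, 7): e=[8,26,6] → X
    (3,3)@(7, 7): e=[16,22,2] → X
    (4,3)@(9, 7): e=[24,18,-2] → .
    (5,3)@(11, 7): e=[32,14,-6] → .
    (6,3)@(13, 7): e=[40,10,-10] → .
    (1,4)@(3, 9): e=[24,38,-22] → .
  covered (6 px):
    . . . . . . . .
    . . . . . . . .
    . . . . X X X .
    . X X X . . . .
    . . . . . . . .
    . . . . . . . .

Result: 6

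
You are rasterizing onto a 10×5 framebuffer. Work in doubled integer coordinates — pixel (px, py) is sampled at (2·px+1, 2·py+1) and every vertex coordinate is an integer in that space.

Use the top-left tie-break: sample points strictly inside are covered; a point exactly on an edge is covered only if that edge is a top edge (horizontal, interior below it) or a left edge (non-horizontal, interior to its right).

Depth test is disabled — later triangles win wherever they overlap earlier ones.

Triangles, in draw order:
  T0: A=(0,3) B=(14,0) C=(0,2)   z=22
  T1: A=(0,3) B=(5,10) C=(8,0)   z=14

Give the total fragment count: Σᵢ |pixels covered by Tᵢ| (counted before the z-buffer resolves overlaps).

T0:
  2·area = 14  (B↔C swapped to make it positive)
  edge (0, 3)→(0, 2): d=(0,-1) top-left  bias=+0
  edge (0, 2)→(14, 0): d=(14,-2) top-left  bias=+0
  edge (14, 0)→(0, 3): d=(-14,3) right/bottom  bias=-1
    (3,0)@(7, 1): e=[7,0,7] → #  [on edge]
    (4,0)@(9, 1): e=[9,4,1] → #
    (5,0)@(11, 1): e=[11,8,-5] → ·
    (3,1)@(7, 3): e=[7,28,-21] → ·
    (4,1)@(9, 3): e=[9,32,-27] → ·
  covered (2 px):
    · · · # # · · · · ·
    · · · · · · · · · ·
    · · · · · · · · · ·
    · · · · · · · · · ·
    · · · · · · · · · ·
T1:
  2·area = 71  (B↔C swapped to make it positive)
  edge (0, 3)→(8, 0): d=(8,-3) top-left  bias=+0
  edge (8, 0)→(5, 10): d=(-3,10) right/bottom  bias=-1
  edge (5, 10)→(0, 3): d=(-5,-7) top-left  bias=+0
    (3,0)@(7, 1): e=[5,7,59] → #
    (4,0)@(9, 1): e=[11,-13,73] → ·
    (0,1)@(1, 3): e=[3,61,7] → #
    (1,1)@(3, 3): e=[9,41,21] → #
    (2,1)@(5, 3): e=[15,21,35] → #
    (4,1)@(9, 3): e=[27,-19,63] → ·
    (0,2)@(1, 5): e=[19,55,-3] → ·
    (1,2)@(3, 5): e=[25,35,11] → #
    (3,2)@(7, 5): e=[37,-5,39] → ·
    (1,3)@(3, 7): e=[41,29,1] → #
    (3,3)@(7, 7): e=[53,-11,29] → ·
    (1,4)@(3, 9): e=[57,23,-9] → ·
  covered (10 px):
    · · · # · · · · · ·
    # # # # · · · · · ·
    · # # · · · · · · ·
    · # # · · · · · · ·
    · · # · · · · · · ·

Final: 12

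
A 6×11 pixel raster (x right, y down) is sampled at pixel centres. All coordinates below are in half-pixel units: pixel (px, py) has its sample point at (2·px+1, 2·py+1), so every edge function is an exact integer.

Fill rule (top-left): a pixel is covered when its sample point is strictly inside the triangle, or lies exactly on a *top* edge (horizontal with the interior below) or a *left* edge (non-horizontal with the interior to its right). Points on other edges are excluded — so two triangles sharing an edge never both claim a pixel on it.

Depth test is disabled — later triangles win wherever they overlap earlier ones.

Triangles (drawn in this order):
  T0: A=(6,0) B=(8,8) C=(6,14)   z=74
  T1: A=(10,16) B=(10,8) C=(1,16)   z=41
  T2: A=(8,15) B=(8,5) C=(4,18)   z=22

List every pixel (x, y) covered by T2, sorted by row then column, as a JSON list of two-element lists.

T0:
  2·area = 28
  edge (6, 0)→(8, 8): d=(2,8) right/bottom  bias=-1
  edge (8, 8)→(6, 14): d=(-2,6) right/bottom  bias=-1
  edge (6, 14)→(6, 0): d=(0,-14) top-left  bias=+0
    (3,2)@(7, 5): e=[2,12,14] → #
    (4,2)@(9, 5): e=[-14,0,42] → ·  [on edge]
    (3,3)@(7, 7): e=[6,8,14] → #
    (4,3)@(9, 7): e=[-10,-4,42] → ·
    (3,4)@(7, 9): e=[10,4,14] → #
    (4,4)@(9, 9): e=[-6,-8,42] → ·
    (3,5)@(7, 11): e=[14,0,14] → ·  [on edge]
    (2,8)@(5, 17): e=[42,0,-14] → ·  [on edge]
  covered (3 px):
    · · · · · ·
    · · · · · ·
    · · · # · ·
    · · · # · ·
    · · · # · ·
    · · · · · ·
    · · · · · ·
    · · · · · ·
    · · · · · ·
    · · · · · ·
    · · · · · ·
T1:
  2·area = 72  (B↔C swapped to make it positive)
  edge (10, 16)→(1, 16): d=(-9,0) right/bottom  bias=-1
  edge (1, 16)→(10, 8): d=(9,-8) top-left  bias=+0
  edge (10, 8)→(10, 16): d=(0,8) right/bottom  bias=-1
    (4,4)@(9, 9): e=[63,1,8] → #
    (5,4)@(11, 9): e=[63,17,-8] → ·
    (3,5)@(7, 11): e=[45,3,24] → #
    (5,5)@(11, 11): e=[45,35,-8] → ·
    (2,6)@(5, 13): e=[27,5,40] → #
    (5,6)@(11, 13): e=[27,53,-8] → ·
    (1,7)@(3, 15): e=[9,7,56] → #
    (5,7)@(11, 15): e=[9,71,-8] → ·
    (1,8)@(3, 17): e=[-9,25,56] → ·
    (2,8)@(5, 17): e=[-9,41,40] → ·
    (3,8)@(7, 17): e=[-9,57,24] → ·
    (4,8)@(9, 17): e=[-9,73,8] → ·
  covered (10 px):
    · · · · · ·
    · · · · · ·
    · · · · · ·
    · · · · · ·
    · · · · # ·
    · · · # # ·
    · · # # # ·
    · # # # # ·
    · · · · · ·
    · · · · · ·
    · · · · · ·
T2:
  2·area = 40  (B↔C swapped to make it positive)
  edge (8, 15)→(4, 18): d=(-4,3) right/bottom  bias=-1
  edge (4, 18)→(8, 5): d=(4,-13) top-left  bias=+0
  edge (8, 5)→(8, 15): d=(0,10) right/bottom  bias=-1
    (3,4)@(7, 9): e=[27,3,10] → #
    (4,4)@(9, 9): e=[21,29,-10] → ·
    (3,5)@(7, 11): e=[19,11,10] → #
    (4,5)@(9, 11): e=[13,37,-10] → ·
    (3,6)@(7, 13): e=[11,19,10] → #
    (4,6)@(9, 13): e=[5,45,-10] → ·
    (2,7)@(5, 15): e=[9,1,30] → #
    (4,7)@(9, 15): e=[-3,53,-10] → ·
    (2,8)@(5, 17): e=[1,9,30] → #
    (3,8)@(7, 17): e=[-5,35,10] → ·
    (2,9)@(5, 19): e=[-7,17,30] → ·
  covered (6 px):
    · · · · · ·
    · · · · · ·
    · · · · · ·
    · · · · · ·
    · · · # · ·
    · · · # · ·
    · · · # · ·
    · · # # · ·
    · · # · · ·
    · · · · · ·
    · · · · · ·

Result: [[3,4],[3,5],[3,6],[2,7],[3,7],[2,8]]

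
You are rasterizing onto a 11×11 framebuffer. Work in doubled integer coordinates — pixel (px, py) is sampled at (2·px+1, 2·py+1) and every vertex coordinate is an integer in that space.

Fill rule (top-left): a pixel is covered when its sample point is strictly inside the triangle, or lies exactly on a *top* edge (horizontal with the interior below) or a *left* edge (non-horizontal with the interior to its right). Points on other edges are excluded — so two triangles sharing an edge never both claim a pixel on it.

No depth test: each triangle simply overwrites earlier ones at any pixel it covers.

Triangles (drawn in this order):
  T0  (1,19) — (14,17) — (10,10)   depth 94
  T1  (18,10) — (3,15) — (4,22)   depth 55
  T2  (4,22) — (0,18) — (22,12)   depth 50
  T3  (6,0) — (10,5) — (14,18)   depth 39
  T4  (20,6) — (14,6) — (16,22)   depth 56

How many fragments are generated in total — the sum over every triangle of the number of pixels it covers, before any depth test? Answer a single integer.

T0:
  2·area = 99  (B↔C swapped to make it positive)
  edge (1, 19)→(10, 10): d=(9,-9) top-left  bias=+0
  edge (10, 10)→(14, 17): d=(4,7) right/bottom  bias=-1
  edge (14, 17)→(1, 19): d=(-13,2) right/bottom  bias=-1
    (9,0)@(19, 1): e=[0,-99,198] → ·  [on edge]
    (8,1)@(17, 3): e=[0,-77,176] → ·  [on edge]
    (7,2)@(15, 5): e=[0,-55,154] → ·  [on edge]
    (6,3)@(13, 7): e=[0,-33,132] → ·  [on edge]
    (5,4)@(11, 9): e=[0,-11,110] → ·  [on edge]
    (4,5)@(9, 11): e=[0,11,88] → █  [on edge]
    (5,5)@(11, 11): e=[18,-3,84] → ·
    (3,6)@(7, 13): e=[0,33,66] → █  [on edge]
    (5,6)@(11, 13): e=[36,5,58] → █
    (6,6)@(13, 13): e=[54,-9,54] → ·
    (2,7)@(5, 15): e=[0,55,44] → █  [on edge]
    (6,7)@(13, 15): e=[72,-1,28] → ·
    (1,8)@(3, 17): e=[0,77,22] → █  [on edge]
    (0,9)@(1, 19): e=[0,99,0] → ·  [on edge]
  covered (14 px):
    · · · · · · · · · · ·
    · · · · · · · · · · ·
    · · · · · · · · · · ·
    · · · · · · · · · · ·
    · · · · · · · · · · ·
    · · · · █ · · · · · ·
    · · · █ █ █ · · · · ·
    · · █ █ █ █ · · · · ·
    · █ █ █ █ █ █ · · · ·
    · · · · · · · · · · ·
    · · · · · · · · · · ·
T1:
  2·area = 110  (B↔C swapped to make it positive)
  edge (18, 10)→(4, 22): d=(-14,12) right/bottom  bias=-1
  edge (4, 22)→(3, 15): d=(-1,-7) top-left  bias=+0
  edge (3, 15)→(18, 10): d=(15,-5) top-left  bias=+0
    (0,0)@(1, 1): e=[330,0,-220] → ·  [on edge]
    (10,4)@(21, 9): e=[-22,132,0] → ·  [on edge]
    (7,5)@(15, 11): e=[22,88,0] → █  [on edge]
    (8,5)@(17, 11): e=[-2,102,10] → ·
    (4,6)@(9, 13): e=[66,44,0] → █  [on edge]
    (5,6)@(11, 13): e=[42,58,10] → █
    (6,6)@(13, 13): e=[18,72,20] → █
    (7,6)@(15, 13): e=[-6,86,30] → ·
    (1,7)@(3, 15): e=[110,0,0] → █  [on edge]
    (2,7)@(5, 15): e=[86,14,10] → █
    (3,7)@(7, 15): e=[62,28,20] → █
    (6,7)@(13, 15): e=[-10,70,50] → ·
  covered (15 px):
    · · · · · · · · · · ·
    · · · · · · · · · · ·
    · · · · · · · · · · ·
    · · · · · · · · · · ·
    · · · · · · · · · · ·
    · · · · · · · █ · · ·
    · · · · █ █ █ · · · ·
    · █ █ █ █ █ · · · · ·
    · · █ █ █ · · · · · ·
    · · █ █ · · · · · · ·
    · · █ · · · · · · · ·
T2:
  2·area = 112
  edge (4, 22)→(0, 18): d=(-4,-4) top-left  bias=+0
  edge (0, 18)→(22, 12): d=(22,-6) top-left  bias=+0
  edge (22, 12)→(4, 22): d=(-18,10) right/bottom  bias=-1
    (9,6)@(19, 13): e=[96,4,12] → █
    (10,6)@(21, 13): e=[104,16,-8] → ·
    (5,7)@(11, 15): e=[56,0,56] → █  [on edge]
    (6,7)@(13, 15): e=[64,12,36] → █
    (7,7)@(15, 15): e=[72,24,16] → █
    (8,7)@(17, 15): e=[80,36,-4] → ·
    (9,7)@(19, 15): e=[88,48,-24] → ·
    (2,8)@(5, 17): e=[24,8,80] → █
    (3,8)@(7, 17): e=[32,20,60] → █
    (4,8)@(9, 17): e=[40,32,40] → █
    (6,8)@(13, 17): e=[56,56,0] → ·  [on edge]
    (7,8)@(15, 17): e=[64,68,-20] → ·
    (0,9)@(1, 19): e=[0,28,84] → █  [on edge]
    (1,10)@(3, 21): e=[0,84,28] → █  [on edge]
  covered (15 px):
    · · · · · · · · · · ·
    · · · · · · · · · · ·
    · · · · · · · · · · ·
    · · · · · · · · · · ·
    · · · · · · · · · · ·
    · · · · · · · · · · ·
    · · · · · · · · · █ ·
    · · · · · █ █ █ · · ·
    · · █ █ █ █ · · · · ·
    █ █ █ █ █ · · · · · ·
    · █ █ · · · · · · · ·
T3:
  2·area = 32
  edge (6, 0)→(10, 5): d=(4,5) right/bottom  bias=-1
  edge (10, 5)→(14, 18): d=(4,13) right/bottom  bias=-1
  edge (14, 18)→(6, 0): d=(-8,-18) top-left  bias=+0
    (4,2)@(9, 5): e=[5,13,14] → █
    (5,2)@(11, 5): e=[-5,-13,50] → ·
    (4,3)@(9, 7): e=[13,21,-2] → ·
    (5,4)@(11, 9): e=[11,3,18] → █
    (6,4)@(13, 9): e=[1,-23,54] → ·
    (5,5)@(11, 11): e=[19,11,2] → █
    (6,5)@(13, 11): e=[9,-15,38] → ·
    (5,6)@(11, 13): e=[27,19,-14] → ·
    (6,7)@(13, 15): e=[25,1,6] → █
    (7,7)@(15, 15): e=[15,-25,42] → ·
    (6,8)@(13, 17): e=[33,9,-10] → ·
  covered (4 px):
    · · · · · · · · · · ·
    · · · · · · · · · · ·
    · · · · █ · · · · · ·
    · · · · · · · · · · ·
    · · · · · █ · · · · ·
    · · · · · █ · · · · ·
    · · · · · · · · · · ·
    · · · · · · █ · · · ·
    · · · · · · · · · · ·
    · · · · · · · · · · ·
    · · · · · · · · · · ·
T4:
  2·area = 96  (B↔C swapped to make it positive)
  edge (20, 6)→(16, 22): d=(-4,16) right/bottom  bias=-1
  edge (16, 22)→(14, 6): d=(-2,-16) top-left  bias=+0
  edge (14, 6)→(20, 6): d=(6,0) top-left  bias=+0
    (7,3)@(15, 7): e=[76,14,6] → █
    (8,3)@(17, 7): e=[44,46,6] → █
    (9,3)@(19, 7): e=[12,78,6] → █
    (10,3)@(21, 7): e=[-20,110,6] → ·
    (7,4)@(15, 9): e=[68,10,18] → █
    (10,4)@(21, 9): e=[-28,106,18] → ·
    (7,5)@(15, 11): e=[60,6,30] → █
    (9,5)@(19, 11): e=[-4,70,30] → ·
    (7,6)@(15, 13): e=[52,2,42] → █
    (9,6)@(19, 13): e=[-12,66,42] → ·
    (7,7)@(15, 15): e=[44,-2,54] → ·
    (8,7)@(17, 15): e=[12,30,54] → █
  covered (12 px):
    · · · · · · · · · · ·
    · · · · · · · · · · ·
    · · · · · · · · · · ·
    · · · · · · · █ █ █ ·
    · · · · · · · █ █ █ ·
    · · · · · · · █ █ · ·
    · · · · · · · █ █ · ·
    · · · · · · · · █ · ·
    · · · · · · · · █ · ·
    · · · · · · · · · · ·
    · · · · · · · · · · ·

Final: 60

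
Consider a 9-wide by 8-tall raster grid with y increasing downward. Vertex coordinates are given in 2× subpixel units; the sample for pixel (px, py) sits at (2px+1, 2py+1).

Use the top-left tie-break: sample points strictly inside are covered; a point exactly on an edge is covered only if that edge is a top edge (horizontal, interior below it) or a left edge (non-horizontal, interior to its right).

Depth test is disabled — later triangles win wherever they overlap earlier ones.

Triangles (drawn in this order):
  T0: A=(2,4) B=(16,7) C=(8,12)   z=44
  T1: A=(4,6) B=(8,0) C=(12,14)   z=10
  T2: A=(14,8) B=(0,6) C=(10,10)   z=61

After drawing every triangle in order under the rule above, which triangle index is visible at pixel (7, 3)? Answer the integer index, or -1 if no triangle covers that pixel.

T0:
  2·area = 94
  edge (2, 4)→(16, 7): d=(14,3) right/bottom  bias=-1
  edge (16, 7)→(8, 12): d=(-8,5) right/bottom  bias=-1
  edge (8, 12)→(2, 4): d=(-6,-8) top-left  bias=+0
    (1,2)@(3, 5): e=[11,81,2] → #
    (2,2)@(5, 5): e=[5,71,18] → #
    (3,2)@(7, 5): e=[-1,61,34] → ·
    (1,3)@(3, 7): e=[39,65,-10] → ·
    (2,3)@(5, 7): e=[33,55,6] → #
    (3,3)@(7, 7): e=[27,45,22] → #
    (4,3)@(9, 7): e=[21,35,38] → #
    (5,3)@(11, 7): e=[15,25,54] → #
    (6,3)@(13, 7): e=[9,15,70] → #
    (7,3)@(15, 7): e=[3,5,86] → #
    (8,3)@(17, 7): e=[-3,-5,102] → ·
    (2,4)@(5, 9): e=[61,39,-6] → ·
  covered (12 px):
    · · · · · · · · ·
    · · · · · · · · ·
    · # # · · · · · ·
    · · # # # # # # ·
    · · · # # # · · ·
    · · · · # · · · ·
    · · · · · · · · ·
    · · · · · · · · ·
T1:
  2·area = 80
  edge (4, 6)→(8, 0): d=(4,-6) top-left  bias=+0
  edge (8, 0)→(12, 14): d=(4,14) right/bottom  bias=-1
  edge (12, 14)→(4, 6): d=(-8,-8) top-left  bias=+0
    (0,1)@(1, 3): e=[-30,110,0] → ·  [on edge]
    (3,1)@(7, 3): e=[6,26,48] → #
    (4,1)@(9, 3): e=[18,-2,64] → ·
    (1,2)@(3, 5): e=[-10,90,0] → ·  [on edge]
    (2,2)@(5, 5): e=[2,62,16] → #
    (4,2)@(9, 5): e=[26,6,48] → #
    (5,2)@(11, 5): e=[38,-22,64] → ·
    (2,3)@(5, 7): e=[10,70,0] → #  [on edge]
    (5,3)@(11, 7): e=[46,-14,48] → ·
    (2,4)@(5, 9): e=[18,78,-16] → ·
    (3,4)@(7, 9): e=[30,50,0] → #  [on edge]
    (5,4)@(11, 9): e=[54,-6,32] → ·
    (4,5)@(9, 11): e=[50,30,0] → #  [on edge]
    (5,6)@(11, 13): e=[70,10,0] → #  [on edge]
    (6,7)@(13, 15): e=[90,-10,0] → ·  [on edge]
  covered (12 px):
    · · · · · · · · ·
    · · · # · · · · ·
    · · # # # · · · ·
    · · # # # · · · ·
    · · · # # · · · ·
    · · · · # # · · ·
    · · · · · # · · ·
    · · · · · · · · ·
T2:
  2·area = 36  (B↔C swapped to make it positive)
  edge (14, 8)→(10, 10): d=(-4,2) right/bottom  bias=-1
  edge (10, 10)→(0, 6): d=(-10,-4) top-left  bias=+0
  edge (0, 6)→(14, 8): d=(14,2) right/bottom  bias=-1
    (1,3)@(3, 7): e=[26,2,8] → #
    (2,3)@(5, 7): e=[22,10,4] → #
    (3,3)@(7, 7): e=[18,18,0] → ·  [on edge]
    (1,4)@(3, 9): e=[18,-18,36] → ·
    (2,4)@(5, 9): e=[14,-10,32] → ·
    (4,4)@(9, 9): e=[6,6,24] → #
    (5,4)@(11, 9): e=[2,14,20] → #
    (6,4)@(13, 9): e=[-2,22,16] → ·
    (4,5)@(9, 11): e=[-2,-14,52] → ·
    (5,5)@(11, 11): e=[-6,-6,48] → ·
  covered (4 px):
    · · · · · · · · ·
    · · · · · · · · ·
    · · · · · · · · ·
    · # # · · · · · ·
    · · · · # # · · ·
    · · · · · · · · ·
    · · · · · · · · ·
    · · · · · · · · ·

Z-buffer (winner per pixel, '.' = empty):
  . . . . . . . . .
  . . . 1 . . . . .
  . 0 1 1 1 . . . .
  . 2 2 1 1 0 0 0 .
  . . . 1 2 2 . . .
  . . . . 1 1 . . .
  . . . . . 1 . . .
  . . . . . . . . .

Result: 0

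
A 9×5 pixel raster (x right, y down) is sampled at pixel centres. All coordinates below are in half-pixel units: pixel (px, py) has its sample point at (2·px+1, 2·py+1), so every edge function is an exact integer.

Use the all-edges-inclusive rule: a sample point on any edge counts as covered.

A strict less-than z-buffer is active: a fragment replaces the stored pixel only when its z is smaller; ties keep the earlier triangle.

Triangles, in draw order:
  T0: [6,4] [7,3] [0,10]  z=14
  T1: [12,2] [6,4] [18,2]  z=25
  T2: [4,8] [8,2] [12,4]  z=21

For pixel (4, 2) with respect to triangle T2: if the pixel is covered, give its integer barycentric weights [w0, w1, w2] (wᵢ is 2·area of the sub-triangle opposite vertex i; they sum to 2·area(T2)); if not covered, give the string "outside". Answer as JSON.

T0:
  degenerate (2·area = 0) — covers nothing
T1:
  2·area = 12  (B↔C swapped to make it positive)
  edge (12, 2)→(18, 2): d=(6,0) inclusive
  edge (18, 2)→(6, 4): d=(-12,2) inclusive
  edge (6, 4)→(12, 2): d=(6,-2) inclusive
    (7,0)@(15, 1): e=[-6,18,0] → ·  [on edge]
    (4,1)@(9, 3): e=[6,6,0] → #  [on edge]
    (5,1)@(11, 3): e=[6,2,4] → #
    (6,1)@(13, 3): e=[6,-2,8] → ·
    (1,2)@(3, 5): e=[18,-6,0] → ·  [on edge]
    (4,2)@(9, 5): e=[18,-18,12] → ·
    (5,2)@(11, 5): e=[18,-22,16] → ·
  covered (2 px):
    · · · · · · · · ·
    · · · · # # · · ·
    · · · · · · · · ·
    · · · · · · · · ·
    · · · · · · · · ·
T2:
  2·area = 32
  edge (4, 8)→(8, 2): d=(4,-6) inclusive
  edge (8, 2)→(12, 4): d=(4,2) inclusive
  edge (12, 4)→(4, 8): d=(-8,4) inclusive
    (4,1)@(9, 3): e=[10,2,20] → #
    (5,1)@(11, 3): e=[22,-2,12] → ·
    (3,2)@(7, 5): e=[6,14,12] → #
    (5,2)@(11, 5): e=[30,6,-4] → ·
    (2,3)@(5, 7): e=[2,26,4] → #
    (3,3)@(7, 7): e=[14,22,-4] → ·
    (4,3)@(9, 7): e=[26,18,-12] → ·
    (2,4)@(5, 9): e=[10,34,-12] → ·
  covered (4 px):
    · · · · · · · · ·
    · · · · # · · · ·
    · · · # # · · · ·
    · · # · · · · · ·
    · · · · · · · · ·

Answer: [10,4,18]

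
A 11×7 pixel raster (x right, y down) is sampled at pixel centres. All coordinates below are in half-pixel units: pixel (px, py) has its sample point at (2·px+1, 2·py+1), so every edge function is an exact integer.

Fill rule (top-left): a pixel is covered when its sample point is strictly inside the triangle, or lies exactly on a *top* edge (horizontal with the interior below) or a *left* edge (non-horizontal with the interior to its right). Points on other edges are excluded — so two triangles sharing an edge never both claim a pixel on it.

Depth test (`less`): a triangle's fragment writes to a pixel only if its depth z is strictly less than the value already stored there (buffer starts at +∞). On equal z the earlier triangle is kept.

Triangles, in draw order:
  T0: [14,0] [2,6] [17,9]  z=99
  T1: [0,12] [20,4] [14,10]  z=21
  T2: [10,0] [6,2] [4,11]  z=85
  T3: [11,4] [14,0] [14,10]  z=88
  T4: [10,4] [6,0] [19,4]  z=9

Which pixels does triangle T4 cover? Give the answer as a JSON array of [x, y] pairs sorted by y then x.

T0:
  2·area = 126  (B↔C swapped to make it positive)
  edge (14, 0)→(17, 9): d=(3,9) right/bottom  bias=-1
  edge (17, 9)→(2, 6): d=(-15,-3) top-left  bias=+0
  edge (2, 6)→(14, 0): d=(12,-6) top-left  bias=+0
    (6,0)@(13, 1): e=[12,108,6] → #
    (7,0)@(15, 1): e=[-6,114,18] → ·
    (4,1)@(9, 3): e=[54,66,6] → #
    (5,1)@(11, 3): e=[36,72,18] → #
    (7,1)@(15, 3): e=[0,84,42] → ·  [on edge]
    (2,2)@(5, 5): e=[96,24,6] → #
    (3,2)@(7, 5): e=[78,30,18] → #
    (7,2)@(15, 5): e=[6,54,66] → #
    (8,2)@(17, 5): e=[-12,60,78] → ·
    (2,3)@(5, 7): e=[102,-6,30] → ·
    (3,3)@(7, 7): e=[84,0,42] → #  [on edge]
    (8,3)@(17, 7): e=[-6,30,102] → ·
    (8,4)@(17, 9): e=[0,0,126] → ·  [on edge]
  covered (15 px):
    · · · · · · # · · · ·
    · · · · # # # · · · ·
    · · # # # # # # · · ·
    · · · # # # # # · · ·
    · · · · · · · · · · ·
    · · · · · · · · · · ·
    · · · · · · · · · · ·
T1:
  2·area = 72
  edge (0, 12)→(20, 4): d=(20,-8) top-left  bias=+0
  edge (20, 4)→(14, 10): d=(-6,6) right/bottom  bias=-1
  edge (14, 10)→(0, 12): d=(-14,2) right/bottom  bias=-1
    (10,1)@(21, 3): e=[-12,0,84] → ·  [on edge]
    (9,2)@(19, 5): e=[12,0,60] → ·  [on edge]
    (6,3)@(13, 7): e=[4,24,44] → #
    (7,3)@(15, 7): e=[20,12,40] → #
    (8,3)@(17, 7): e=[36,0,36] → ·  [on edge]
    (4,4)@(9, 9): e=[12,36,24] → #
    (5,4)@(11, 9): e=[28,24,20] → #
    (7,4)@(15, 9): e=[60,0,12] → ·  [on edge]
    (10,4)@(21, 9): e=[108,-36,0] → ·  [on edge]
    (1,5)@(3, 11): e=[4,60,8] → #
    (2,5)@(5, 11): e=[20,48,4] → #
    (3,5)@(7, 11): e=[36,36,0] → ·  [on edge]
    (6,5)@(13, 11): e=[84,0,-12] → ·  [on edge]
    (5,6)@(11, 13): e=[108,0,-36] → ·  [on edge]
  covered (7 px):
    · · · · · · · · · · ·
    · · · · · · · · · · ·
    · · · · · · · · · · ·
    · · · · · · # # · · ·
    · · · · # # # · · · ·
    · # # · · · · · · · ·
    · · · · · · · · · · ·
T2:
  2·area = 32  (B↔C swapped to make it positive)
  edge (10, 0)→(4, 11): d=(-6,11) right/bottom  bias=-1
  edge (4, 11)→(6, 2): d=(2,-9) top-left  bias=+0
  edge (6, 2)→(10, 0): d=(4,-2) top-left  bias=+0
    (4,0)@(9, 1): e=[5,25,2] → #
    (5,0)@(11, 1): e=[-17,43,6] → ·
    (3,1)@(7, 3): e=[15,11,6] → #
    (4,1)@(9, 3): e=[-7,29,10] → ·
    (3,2)@(7, 5): e=[3,15,14] → #
    (4,2)@(9, 5): e=[-19,33,18] → ·
    (2,3)@(5, 7): e=[13,1,18] → #
    (3,3)@(7, 7): e=[-9,19,22] → ·
    (2,4)@(5, 9): e=[1,5,26] → #
    (3,4)@(7, 9): e=[-21,23,30] → ·
    (2,5)@(5, 11): e=[-11,9,34] → ·
  covered (5 px):
    · · · · # · · · · · ·
    · · · # · · · · · · ·
    · · · # · · · · · · ·
    · · # · · · · · · · ·
    · · # · · · · · · · ·
    · · · · · · · · · · ·
    · · · · · · · · · · ·
T3:
  2·area = 30
  edge (11, 4)→(14, 0): d=(3,-4) top-left  bias=+0
  edge (14, 0)→(14, 10): d=(0,10) right/bottom  bias=-1
  edge (14, 10)→(11, 4): d=(-3,-6) top-left  bias=+0
    (6,1)@(13, 3): e=[5,10,15] → #
    (7,1)@(15, 3): e=[13,-10,27] → ·
    (6,2)@(13, 5): e=[11,10,9] → #
    (7,2)@(15, 5): e=[19,-10,21] → ·
    (6,3)@(13, 7): e=[17,10,3] → #
    (7,3)@(15, 7): e=[25,-10,15] → ·
    (6,4)@(13, 9): e=[23,10,-3] → ·
  covered (3 px):
    · · · · · · · · · · ·
    · · · · · · # · · · ·
    · · · · · · # · · · ·
    · · · · · · # · · · ·
    · · · · · · · · · · ·
    · · · · · · · · · · ·
    · · · · · · · · · · ·
T4:
  2·area = 36
  edge (10, 4)→(6, 0): d=(-4,-4) top-left  bias=+0
  edge (6, 0)→(19, 4): d=(13,4) right/bottom  bias=-1
  edge (19, 4)→(10, 4): d=(-9,0) right/bottom  bias=-1
    (3,0)@(7, 1): e=[0,9,27] → #  [on edge]
    (4,0)@(9, 1): e=[8,1,27] → #
    (5,0)@(11, 1): e=[16,-7,27] → ·
    (3,1)@(7, 3): e=[-8,35,9] → ·
    (4,1)@(9, 3): e=[0,27,9] → #  [on edge]
    (5,1)@(11, 3): e=[8,19,9] → #
    (6,1)@(13, 3): e=[16,11,9] → #
    (7,1)@(15, 3): e=[24,3,9] → #
    (8,1)@(17, 3): e=[32,-5,9] → ·
    (4,2)@(9, 5): e=[-8,53,-9] → ·
    (5,2)@(11, 5): e=[0,45,-9] → ·  [on edge]
    (6,2)@(13, 5): e=[8,37,-9] → ·
    (6,3)@(13, 7): e=[0,63,-27] → ·  [on edge]
    (7,4)@(15, 9): e=[0,81,-45] → ·  [on edge]
    (8,5)@(17, 11): e=[0,99,-63] → ·  [on edge]
    (9,6)@(19, 13): e=[0,117,-81] → ·  [on edge]
  covered (6 px):
    · · · # # · · · · · ·
    · · · · # # # # · · ·
    · · · · · · · · · · ·
    · · · · · · · · · · ·
    · · · · · · · · · · ·
    · · · · · · · · · · ·
    · · · · · · · · · · ·

Final: [[3,0],[4,0],[4,1],[5,1],[6,1],[7,1]]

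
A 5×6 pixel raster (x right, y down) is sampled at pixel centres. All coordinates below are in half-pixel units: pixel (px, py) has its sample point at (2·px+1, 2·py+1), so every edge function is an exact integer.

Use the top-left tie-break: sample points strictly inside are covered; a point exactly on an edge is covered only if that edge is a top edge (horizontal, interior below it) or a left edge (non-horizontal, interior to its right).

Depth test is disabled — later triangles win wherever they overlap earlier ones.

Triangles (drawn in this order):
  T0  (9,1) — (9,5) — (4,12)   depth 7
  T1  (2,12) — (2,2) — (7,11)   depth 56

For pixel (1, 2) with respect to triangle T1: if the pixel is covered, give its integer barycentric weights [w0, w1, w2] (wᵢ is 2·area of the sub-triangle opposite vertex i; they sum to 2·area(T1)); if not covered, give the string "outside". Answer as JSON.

T0:
  2·area = 20
  edge (9, 1)→(9, 5): d=(0,4) right/bottom  bias=-1
  edge (9, 5)→(4, 12): d=(-5,7) right/bottom  bias=-1
  edge (4, 12)→(9, 1): d=(5,-11) top-left  bias=+0
    (4,0)@(9, 1): e=[0,20,0] → .  [on edge]
    (4,1)@(9, 3): e=[0,10,10] → .  [on edge]
    (4,2)@(9, 5): e=[0,0,20] → .  [on edge]
    (3,3)@(7, 7): e=[8,4,8] → X
    (4,3)@(9, 7): e=[0,-10,30] → .  [on edge]
    (3,4)@(7, 9): e=[8,-6,18] → .
    (4,4)@(9, 9): e=[0,-20,40] → .  [on edge]
    (4,5)@(9, 11): e=[0,-30,50] → .  [on edge]
  covered (1 px):
    . . . . .
    . . . . .
    . . . . .
    . . . X .
    . . . . .
    . . . . .
T1:
  2·area = 50
  edge (2, 12)→(2, 2): d=(0,-10) top-left  bias=+0
  edge (2, 2)→(7, 11): d=(5,9) right/bottom  bias=-1
  edge (7, 11)→(2, 12): d=(-5,1) right/bottom  bias=-1
    (1,2)@(3, 5): e=[10,6,34] → X
    (2,2)@(5, 5): e=[30,-12,32] → .
    (1,3)@(3, 7): e=[10,16,24] → X
    (2,3)@(5, 7): e=[30,-2,22] → .
    (1,4)@(3, 9): e=[10,26,14] → X
    (2,4)@(5, 9): e=[30,8,12] → X
    (3,4)@(7, 9): e=[50,-10,10] → .
    (1,5)@(3, 11): e=[10,36,4] → X
    (3,5)@(7, 11): e=[50,0,0] → .  [on edge]
  covered (6 px):
    . . . . .
    . . . . .
    . X . . .
    . X . . .
    . X X . .
    . X X . .

Final: [6,34,10]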